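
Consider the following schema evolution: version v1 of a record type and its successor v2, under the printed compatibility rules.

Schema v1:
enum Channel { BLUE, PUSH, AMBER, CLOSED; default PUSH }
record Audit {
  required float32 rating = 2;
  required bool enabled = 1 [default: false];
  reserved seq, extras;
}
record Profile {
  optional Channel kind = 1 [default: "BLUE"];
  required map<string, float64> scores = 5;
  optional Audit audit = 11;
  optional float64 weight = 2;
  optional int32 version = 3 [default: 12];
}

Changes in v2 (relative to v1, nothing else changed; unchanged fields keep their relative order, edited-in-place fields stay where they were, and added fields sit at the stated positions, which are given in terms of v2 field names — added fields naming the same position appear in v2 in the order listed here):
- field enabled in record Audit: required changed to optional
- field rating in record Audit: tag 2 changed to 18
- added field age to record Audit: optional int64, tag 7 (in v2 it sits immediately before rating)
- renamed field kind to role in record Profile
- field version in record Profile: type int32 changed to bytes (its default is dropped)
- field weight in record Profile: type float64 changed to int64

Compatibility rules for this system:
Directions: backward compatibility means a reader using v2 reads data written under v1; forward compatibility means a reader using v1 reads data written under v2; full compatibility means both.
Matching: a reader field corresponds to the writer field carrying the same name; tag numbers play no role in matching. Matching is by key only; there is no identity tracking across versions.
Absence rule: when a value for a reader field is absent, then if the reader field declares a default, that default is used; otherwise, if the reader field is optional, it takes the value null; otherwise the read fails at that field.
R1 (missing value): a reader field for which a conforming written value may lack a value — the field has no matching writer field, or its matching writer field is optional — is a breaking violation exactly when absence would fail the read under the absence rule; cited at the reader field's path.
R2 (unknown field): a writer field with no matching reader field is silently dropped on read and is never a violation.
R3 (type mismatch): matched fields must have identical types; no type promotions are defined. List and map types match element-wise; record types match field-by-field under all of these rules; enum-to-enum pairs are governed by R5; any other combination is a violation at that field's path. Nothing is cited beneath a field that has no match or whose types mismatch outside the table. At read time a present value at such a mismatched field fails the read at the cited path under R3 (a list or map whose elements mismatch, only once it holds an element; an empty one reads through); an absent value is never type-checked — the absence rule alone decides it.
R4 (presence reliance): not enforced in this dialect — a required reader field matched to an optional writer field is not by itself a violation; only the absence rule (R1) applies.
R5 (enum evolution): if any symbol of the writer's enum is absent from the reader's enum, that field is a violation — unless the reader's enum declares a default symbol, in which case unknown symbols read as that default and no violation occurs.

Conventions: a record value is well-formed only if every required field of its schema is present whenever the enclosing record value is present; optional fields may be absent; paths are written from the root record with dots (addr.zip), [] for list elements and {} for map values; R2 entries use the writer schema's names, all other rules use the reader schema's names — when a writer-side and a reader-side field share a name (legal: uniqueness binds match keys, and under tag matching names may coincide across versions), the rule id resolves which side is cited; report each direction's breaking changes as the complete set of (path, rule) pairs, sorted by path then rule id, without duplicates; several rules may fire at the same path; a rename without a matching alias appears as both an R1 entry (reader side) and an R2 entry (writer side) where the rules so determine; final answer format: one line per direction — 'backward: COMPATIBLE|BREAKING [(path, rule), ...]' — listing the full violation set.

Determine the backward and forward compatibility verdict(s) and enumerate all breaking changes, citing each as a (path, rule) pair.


backward: BREAKING [(version, R3), (weight, R3)]; forward: BREAKING [(version, R3), (weight, R3)]

arrows below run writer -> reader for Profile
backward for Profile (reader v2, writer v1):
  role has no writer counterpart
  scores: map<string, float64> -> map<string, float64>, writer required; from scores
  audit: Audit -> Audit, writer optional; from audit
  weight: float64 -> int64, writer optional; from weight
  version: int32 -> bytes, writer optional; from version
  writer kind: unknown to reader
  audit.age has no writer counterpart
  audit.rating: float32 -> float32, writer required; from audit.rating
  audit.enabled: bool -> bool, writer required; from audit.enabled
  R3 fires at version
  R3 fires at weight
  => backward verdict for Profile: BREAKING, 2 violation(s)
forward for Profile (reader v1, writer v2):
  kind has no writer counterpart
  scores: map<string, float64> -> map<string, float64>, writer required; from scores
  audit: Audit -> Audit, writer optional; from audit
  weight: int64 -> float64, writer optional; from weight
  version: bytes -> int32, writer optional; from version
  writer role: unknown to reader
  audit.rating: float32 -> float32, writer required; from audit.rating
  audit.enabled: bool -> bool, writer optional; from audit.enabled
  writer audit.age: unknown to reader
  R3 fires at version
  R3 fires at weight
  => forward verdict for Profile: BREAKING, 2 violation(s)


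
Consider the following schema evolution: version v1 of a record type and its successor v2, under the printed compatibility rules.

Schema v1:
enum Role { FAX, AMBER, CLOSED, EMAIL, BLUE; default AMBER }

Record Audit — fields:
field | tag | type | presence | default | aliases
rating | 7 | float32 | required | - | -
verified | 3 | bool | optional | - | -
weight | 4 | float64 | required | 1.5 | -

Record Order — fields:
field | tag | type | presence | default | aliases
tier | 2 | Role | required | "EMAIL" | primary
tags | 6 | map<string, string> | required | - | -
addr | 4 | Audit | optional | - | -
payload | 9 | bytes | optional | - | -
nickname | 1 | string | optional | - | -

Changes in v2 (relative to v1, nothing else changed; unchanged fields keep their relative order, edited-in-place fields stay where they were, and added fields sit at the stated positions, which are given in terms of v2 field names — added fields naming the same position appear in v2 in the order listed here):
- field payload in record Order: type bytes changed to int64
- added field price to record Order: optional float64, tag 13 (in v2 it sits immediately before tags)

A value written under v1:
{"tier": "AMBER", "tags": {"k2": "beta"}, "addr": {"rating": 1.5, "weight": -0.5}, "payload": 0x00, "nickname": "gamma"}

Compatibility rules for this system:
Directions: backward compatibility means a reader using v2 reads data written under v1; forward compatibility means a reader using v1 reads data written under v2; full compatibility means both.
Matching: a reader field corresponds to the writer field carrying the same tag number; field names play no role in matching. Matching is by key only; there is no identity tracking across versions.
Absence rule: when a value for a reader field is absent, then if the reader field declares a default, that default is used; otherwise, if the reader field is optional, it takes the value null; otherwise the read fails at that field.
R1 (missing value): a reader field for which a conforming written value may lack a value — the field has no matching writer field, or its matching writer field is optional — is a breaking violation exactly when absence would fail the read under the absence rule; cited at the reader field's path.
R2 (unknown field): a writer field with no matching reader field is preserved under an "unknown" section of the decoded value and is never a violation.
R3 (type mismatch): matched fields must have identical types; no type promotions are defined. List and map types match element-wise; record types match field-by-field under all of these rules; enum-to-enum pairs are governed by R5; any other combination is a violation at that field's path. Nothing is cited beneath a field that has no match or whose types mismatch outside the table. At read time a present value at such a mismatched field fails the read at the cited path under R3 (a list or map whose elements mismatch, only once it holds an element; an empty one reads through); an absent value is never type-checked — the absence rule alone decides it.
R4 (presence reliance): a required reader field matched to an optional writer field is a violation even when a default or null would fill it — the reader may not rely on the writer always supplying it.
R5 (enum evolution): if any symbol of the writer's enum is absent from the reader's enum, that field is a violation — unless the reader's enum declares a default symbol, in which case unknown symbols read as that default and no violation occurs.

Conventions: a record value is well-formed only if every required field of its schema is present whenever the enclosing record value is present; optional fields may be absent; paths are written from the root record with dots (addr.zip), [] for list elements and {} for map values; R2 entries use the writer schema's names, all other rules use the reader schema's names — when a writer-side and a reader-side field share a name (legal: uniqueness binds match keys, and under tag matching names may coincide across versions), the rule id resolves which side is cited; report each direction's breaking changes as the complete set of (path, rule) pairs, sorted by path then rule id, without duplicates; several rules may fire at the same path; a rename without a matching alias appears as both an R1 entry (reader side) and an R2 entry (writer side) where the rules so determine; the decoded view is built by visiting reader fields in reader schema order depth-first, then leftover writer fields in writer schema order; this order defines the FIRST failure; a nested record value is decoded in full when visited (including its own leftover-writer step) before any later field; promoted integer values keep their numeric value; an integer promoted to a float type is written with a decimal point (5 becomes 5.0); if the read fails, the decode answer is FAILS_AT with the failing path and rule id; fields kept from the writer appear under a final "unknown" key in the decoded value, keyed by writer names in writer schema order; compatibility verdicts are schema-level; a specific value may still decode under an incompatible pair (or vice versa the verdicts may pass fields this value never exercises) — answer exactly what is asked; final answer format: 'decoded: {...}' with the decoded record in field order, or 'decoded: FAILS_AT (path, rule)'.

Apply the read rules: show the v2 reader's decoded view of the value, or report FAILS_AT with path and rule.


decoded: FAILS_AT (payload, R3)

in Order below, arrows point writer -> reader
migrating the Order value to v2:
  tier := "AMBER"
  price := null (not supplied -> null)
  tags := {"k2": "beta"}
  addr.rating := 1.5
  addr.verified := null (not supplied -> null)
  addr.weight := -0.5
  read fails at payload under R3
  => FAILS_AT (payload, R3)
checking off the Order differences that do not matter here:
  added field price to record Order: optional float64, tag 13 (in v2 it sits immediately before tags) -> fires no rule on Order under this dialect and leaves the result unchanged


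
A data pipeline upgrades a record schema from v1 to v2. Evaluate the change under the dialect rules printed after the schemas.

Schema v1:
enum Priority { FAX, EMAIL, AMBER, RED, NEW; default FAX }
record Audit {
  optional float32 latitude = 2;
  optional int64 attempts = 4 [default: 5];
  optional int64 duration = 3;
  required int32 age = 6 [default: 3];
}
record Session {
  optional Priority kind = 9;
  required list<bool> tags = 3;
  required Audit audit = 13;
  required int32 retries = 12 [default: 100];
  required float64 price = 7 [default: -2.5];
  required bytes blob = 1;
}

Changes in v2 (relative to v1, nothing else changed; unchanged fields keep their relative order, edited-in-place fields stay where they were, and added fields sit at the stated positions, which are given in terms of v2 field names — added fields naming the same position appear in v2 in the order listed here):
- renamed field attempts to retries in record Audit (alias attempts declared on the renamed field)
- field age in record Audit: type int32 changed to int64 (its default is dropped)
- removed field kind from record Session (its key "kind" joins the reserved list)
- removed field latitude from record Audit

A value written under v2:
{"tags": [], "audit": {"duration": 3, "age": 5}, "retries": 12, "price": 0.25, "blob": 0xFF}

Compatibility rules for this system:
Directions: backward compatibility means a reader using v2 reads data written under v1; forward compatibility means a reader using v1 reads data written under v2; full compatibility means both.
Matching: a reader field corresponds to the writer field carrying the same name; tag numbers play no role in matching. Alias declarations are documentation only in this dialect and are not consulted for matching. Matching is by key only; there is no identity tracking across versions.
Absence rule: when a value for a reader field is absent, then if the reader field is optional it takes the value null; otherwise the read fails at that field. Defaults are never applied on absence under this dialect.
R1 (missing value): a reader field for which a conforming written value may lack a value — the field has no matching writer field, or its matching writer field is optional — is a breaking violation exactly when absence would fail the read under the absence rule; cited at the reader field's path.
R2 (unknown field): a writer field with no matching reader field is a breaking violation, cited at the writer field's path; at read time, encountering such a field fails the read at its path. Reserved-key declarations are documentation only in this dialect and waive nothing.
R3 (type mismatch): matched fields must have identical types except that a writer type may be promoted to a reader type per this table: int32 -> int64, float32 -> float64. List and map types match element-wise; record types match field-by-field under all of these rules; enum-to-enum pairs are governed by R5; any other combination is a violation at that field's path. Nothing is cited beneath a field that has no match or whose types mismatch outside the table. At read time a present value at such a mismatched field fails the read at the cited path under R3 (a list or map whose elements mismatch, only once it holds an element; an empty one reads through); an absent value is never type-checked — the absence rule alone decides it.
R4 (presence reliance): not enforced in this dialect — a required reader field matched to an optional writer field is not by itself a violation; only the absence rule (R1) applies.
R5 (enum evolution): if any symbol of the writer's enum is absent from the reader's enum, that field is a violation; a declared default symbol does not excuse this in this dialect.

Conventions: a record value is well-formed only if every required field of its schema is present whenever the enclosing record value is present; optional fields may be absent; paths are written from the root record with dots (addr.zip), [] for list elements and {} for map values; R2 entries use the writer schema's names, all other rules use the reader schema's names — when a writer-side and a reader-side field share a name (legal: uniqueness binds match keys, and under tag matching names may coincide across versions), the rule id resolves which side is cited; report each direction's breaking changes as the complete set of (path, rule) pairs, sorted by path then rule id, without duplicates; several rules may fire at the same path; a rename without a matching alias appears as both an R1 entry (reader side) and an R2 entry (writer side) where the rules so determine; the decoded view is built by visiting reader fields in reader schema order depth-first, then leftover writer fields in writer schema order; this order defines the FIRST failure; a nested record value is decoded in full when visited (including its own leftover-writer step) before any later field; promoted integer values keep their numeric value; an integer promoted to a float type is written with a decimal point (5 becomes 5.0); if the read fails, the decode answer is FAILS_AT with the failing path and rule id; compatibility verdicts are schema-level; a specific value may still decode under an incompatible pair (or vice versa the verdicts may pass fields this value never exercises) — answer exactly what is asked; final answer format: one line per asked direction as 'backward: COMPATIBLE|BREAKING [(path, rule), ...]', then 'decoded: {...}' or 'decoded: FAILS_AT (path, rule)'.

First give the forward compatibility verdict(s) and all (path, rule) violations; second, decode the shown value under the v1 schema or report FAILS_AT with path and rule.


forward: BREAKING [(audit.age, R3), (audit.retries, R2)]; decoded: FAILS_AT (audit.age, R3)

in Session below, arrows point writer -> reader
forward pass over Session, reader schema v1, writer schema v2:
  kind: no writer match
  list<bool> -> list<bool>, writer required: tags aligns to tags
  Audit -> Audit, writer required: audit aligns to audit
  int32 -> int32, writer required: retries aligns to retries
  float64 -> float64, writer required: price aligns to price
  bytes -> bytes, writer required: blob aligns to blob
  audit.latitude: no writer match
  audit.attempts: no writer match
  int64 -> int64, writer optional: audit.duration aligns to audit.duration
  int64 -> int32, writer required: audit.age aligns to audit.age
  writer field audit.retries has no reader counterpart
  rule R3 violated at audit.age
  rule R2 violated at audit.retries
  => 2 violation(s): forward is BREAKING for Session
decode walk for Session under reader schema v1:
  kind := null (missing; optional => null)
  tags := []
  audit.latitude := null (missing; optional => null)
  audit.attempts := null (missing; optional => null)
  audit.duration := 3
  read fails at audit.age under R3
  => FAILS_AT (audit.age, R3)
ruling out the remaining Session differences:
  removed field kind from record Session (its key "kind" joins the reserved list) -> fires only in the backward direction of Session, which is not asked here
  removed field latitude from record Audit -> fires only in the backward direction of Session, which is not asked here


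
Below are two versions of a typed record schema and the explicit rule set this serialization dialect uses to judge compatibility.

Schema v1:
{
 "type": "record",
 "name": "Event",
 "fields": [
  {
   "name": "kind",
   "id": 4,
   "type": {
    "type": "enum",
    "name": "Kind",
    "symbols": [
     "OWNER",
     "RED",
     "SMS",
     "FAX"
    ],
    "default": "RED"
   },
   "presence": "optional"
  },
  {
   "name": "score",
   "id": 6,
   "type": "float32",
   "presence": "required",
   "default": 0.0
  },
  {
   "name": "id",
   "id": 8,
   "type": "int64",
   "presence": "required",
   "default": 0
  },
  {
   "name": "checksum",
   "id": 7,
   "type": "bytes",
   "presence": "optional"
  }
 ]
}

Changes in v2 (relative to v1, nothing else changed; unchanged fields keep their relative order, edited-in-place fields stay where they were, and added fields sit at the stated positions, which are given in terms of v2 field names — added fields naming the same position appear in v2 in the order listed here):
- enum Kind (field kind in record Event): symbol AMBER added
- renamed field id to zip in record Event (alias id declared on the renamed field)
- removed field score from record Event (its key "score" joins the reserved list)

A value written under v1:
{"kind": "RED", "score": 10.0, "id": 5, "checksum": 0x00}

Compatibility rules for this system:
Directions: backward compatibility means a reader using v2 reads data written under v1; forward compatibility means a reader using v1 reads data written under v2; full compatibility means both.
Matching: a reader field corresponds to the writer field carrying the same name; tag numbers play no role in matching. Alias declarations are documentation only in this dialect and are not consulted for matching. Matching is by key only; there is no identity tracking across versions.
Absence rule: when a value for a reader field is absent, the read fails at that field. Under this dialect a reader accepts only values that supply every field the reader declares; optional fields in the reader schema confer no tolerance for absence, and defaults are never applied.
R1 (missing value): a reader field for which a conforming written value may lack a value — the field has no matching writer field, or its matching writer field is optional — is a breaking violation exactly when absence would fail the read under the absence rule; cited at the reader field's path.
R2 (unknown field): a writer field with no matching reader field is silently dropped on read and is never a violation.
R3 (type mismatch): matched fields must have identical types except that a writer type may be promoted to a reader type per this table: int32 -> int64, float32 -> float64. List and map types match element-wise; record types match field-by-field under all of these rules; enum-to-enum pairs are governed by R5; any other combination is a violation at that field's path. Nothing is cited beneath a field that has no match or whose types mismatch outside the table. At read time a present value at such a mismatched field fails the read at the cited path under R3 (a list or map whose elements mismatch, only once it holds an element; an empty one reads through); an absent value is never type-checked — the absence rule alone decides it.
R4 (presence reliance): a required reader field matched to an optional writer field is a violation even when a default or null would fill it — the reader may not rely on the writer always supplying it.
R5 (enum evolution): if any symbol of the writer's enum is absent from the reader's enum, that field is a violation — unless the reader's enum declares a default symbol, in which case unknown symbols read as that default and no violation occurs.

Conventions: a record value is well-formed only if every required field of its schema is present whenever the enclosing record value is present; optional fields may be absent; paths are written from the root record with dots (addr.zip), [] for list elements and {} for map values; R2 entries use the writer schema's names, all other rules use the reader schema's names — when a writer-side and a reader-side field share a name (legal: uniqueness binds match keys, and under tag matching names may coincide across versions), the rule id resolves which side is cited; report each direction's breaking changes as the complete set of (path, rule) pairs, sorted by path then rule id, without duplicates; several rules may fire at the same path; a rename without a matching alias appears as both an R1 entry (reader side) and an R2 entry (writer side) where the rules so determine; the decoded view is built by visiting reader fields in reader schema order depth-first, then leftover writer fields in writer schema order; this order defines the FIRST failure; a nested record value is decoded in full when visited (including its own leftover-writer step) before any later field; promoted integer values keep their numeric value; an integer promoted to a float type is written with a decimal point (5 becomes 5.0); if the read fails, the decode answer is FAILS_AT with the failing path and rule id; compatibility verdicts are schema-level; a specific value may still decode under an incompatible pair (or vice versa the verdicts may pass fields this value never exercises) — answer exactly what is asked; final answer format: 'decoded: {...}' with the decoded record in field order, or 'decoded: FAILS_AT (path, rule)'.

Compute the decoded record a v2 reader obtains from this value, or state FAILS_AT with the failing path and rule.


decoded: FAILS_AT (zip, R1)

each type pair in Event: writer, then reader
decode walk for Event under reader schema v2:
  kind := "RED"
  read fails at zip under R1 (no fill)
  => FAILS_AT (zip, R1)
the rest of the Event diff is inert for this question:
  enum Kind (field kind in record Event): symbol AMBER added -> fires no rule on Event under this dialect and leaves the result unchanged
  removed field score from record Event (its key "score" joins the reserved list) -> schema-level compatibility only; this Event value's decode is unchanged


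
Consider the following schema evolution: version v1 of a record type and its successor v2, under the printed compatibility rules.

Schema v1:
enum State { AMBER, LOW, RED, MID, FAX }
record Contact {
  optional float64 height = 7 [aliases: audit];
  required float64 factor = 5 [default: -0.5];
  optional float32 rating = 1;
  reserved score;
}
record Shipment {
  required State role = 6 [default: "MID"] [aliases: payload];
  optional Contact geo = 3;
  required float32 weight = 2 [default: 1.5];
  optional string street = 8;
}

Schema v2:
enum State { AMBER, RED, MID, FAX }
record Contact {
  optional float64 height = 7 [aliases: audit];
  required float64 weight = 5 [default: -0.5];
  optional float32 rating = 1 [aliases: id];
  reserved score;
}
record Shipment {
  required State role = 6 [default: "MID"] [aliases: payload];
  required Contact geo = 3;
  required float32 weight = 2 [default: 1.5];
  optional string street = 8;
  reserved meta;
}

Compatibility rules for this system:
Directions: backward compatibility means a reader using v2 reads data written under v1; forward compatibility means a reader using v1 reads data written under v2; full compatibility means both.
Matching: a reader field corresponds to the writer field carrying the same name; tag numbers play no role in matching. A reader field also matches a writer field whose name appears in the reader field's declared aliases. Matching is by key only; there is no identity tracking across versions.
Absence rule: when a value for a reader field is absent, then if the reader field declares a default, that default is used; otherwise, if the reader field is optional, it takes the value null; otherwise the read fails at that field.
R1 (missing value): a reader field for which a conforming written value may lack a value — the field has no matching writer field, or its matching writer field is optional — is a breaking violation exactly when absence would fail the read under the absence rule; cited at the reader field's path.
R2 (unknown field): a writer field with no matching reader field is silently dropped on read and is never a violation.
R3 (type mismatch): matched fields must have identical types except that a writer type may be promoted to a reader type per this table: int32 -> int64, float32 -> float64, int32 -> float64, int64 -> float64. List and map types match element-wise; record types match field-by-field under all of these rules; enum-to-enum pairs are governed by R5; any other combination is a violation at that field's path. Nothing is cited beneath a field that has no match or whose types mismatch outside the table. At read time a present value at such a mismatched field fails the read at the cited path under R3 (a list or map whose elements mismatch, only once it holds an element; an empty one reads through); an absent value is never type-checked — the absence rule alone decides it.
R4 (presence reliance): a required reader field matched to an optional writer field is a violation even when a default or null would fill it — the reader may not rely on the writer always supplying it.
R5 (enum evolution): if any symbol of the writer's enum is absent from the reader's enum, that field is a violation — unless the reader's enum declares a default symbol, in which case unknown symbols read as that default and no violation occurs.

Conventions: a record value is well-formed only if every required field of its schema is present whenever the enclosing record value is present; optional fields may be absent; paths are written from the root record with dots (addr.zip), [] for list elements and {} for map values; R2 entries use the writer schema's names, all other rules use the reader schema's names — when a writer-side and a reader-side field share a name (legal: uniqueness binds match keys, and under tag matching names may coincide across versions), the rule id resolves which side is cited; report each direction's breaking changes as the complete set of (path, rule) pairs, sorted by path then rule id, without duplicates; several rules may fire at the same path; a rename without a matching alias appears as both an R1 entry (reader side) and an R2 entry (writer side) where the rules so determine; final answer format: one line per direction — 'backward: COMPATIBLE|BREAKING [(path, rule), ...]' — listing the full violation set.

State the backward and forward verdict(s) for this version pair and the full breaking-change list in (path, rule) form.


backward: BREAKING [(geo, R1), (geo, R4), (role, R5)]; forward: COMPATIBLE []

arrows below run writer -> reader for Shipment
backward analysis of Shipment with v2 as reader and v1 as writer:
  State -> State, writer required: role aligns to role
  Contact -> Contact, writer optional: geo aligns to geo
  float32 -> float32, writer required: weight aligns to weight
  string -> string, writer optional: street aligns to street
  float64 -> float64, writer optional: geo.height aligns to geo.height
  geo.weight: no writer-side match
  float32 -> float32, writer optional: geo.rating aligns to geo.rating
  leftover writer field: geo.factor
  violation R1 at geo
  violation R4 at geo
  violation R5 at role
  => backward verdict for Shipment: BREAKING, 3 violation(s)
forward analysis of Shipment with v1 as reader and v2 as writer:
  State -> State, writer required: role aligns to role
  Contact -> Contact, writer required: geo aligns to geo
  float32 -> float32, writer required: weight aligns to weight
  string -> string, writer optional: street aligns to street
  float64 -> float64, writer optional: geo.height aligns to geo.height
  geo.factor: no writer-side match
  float32 -> float32, writer optional: geo.rating aligns to geo.rating
  leftover writer field: geo.weight
  => no violations; forward on Shipment: COMPATIBLE


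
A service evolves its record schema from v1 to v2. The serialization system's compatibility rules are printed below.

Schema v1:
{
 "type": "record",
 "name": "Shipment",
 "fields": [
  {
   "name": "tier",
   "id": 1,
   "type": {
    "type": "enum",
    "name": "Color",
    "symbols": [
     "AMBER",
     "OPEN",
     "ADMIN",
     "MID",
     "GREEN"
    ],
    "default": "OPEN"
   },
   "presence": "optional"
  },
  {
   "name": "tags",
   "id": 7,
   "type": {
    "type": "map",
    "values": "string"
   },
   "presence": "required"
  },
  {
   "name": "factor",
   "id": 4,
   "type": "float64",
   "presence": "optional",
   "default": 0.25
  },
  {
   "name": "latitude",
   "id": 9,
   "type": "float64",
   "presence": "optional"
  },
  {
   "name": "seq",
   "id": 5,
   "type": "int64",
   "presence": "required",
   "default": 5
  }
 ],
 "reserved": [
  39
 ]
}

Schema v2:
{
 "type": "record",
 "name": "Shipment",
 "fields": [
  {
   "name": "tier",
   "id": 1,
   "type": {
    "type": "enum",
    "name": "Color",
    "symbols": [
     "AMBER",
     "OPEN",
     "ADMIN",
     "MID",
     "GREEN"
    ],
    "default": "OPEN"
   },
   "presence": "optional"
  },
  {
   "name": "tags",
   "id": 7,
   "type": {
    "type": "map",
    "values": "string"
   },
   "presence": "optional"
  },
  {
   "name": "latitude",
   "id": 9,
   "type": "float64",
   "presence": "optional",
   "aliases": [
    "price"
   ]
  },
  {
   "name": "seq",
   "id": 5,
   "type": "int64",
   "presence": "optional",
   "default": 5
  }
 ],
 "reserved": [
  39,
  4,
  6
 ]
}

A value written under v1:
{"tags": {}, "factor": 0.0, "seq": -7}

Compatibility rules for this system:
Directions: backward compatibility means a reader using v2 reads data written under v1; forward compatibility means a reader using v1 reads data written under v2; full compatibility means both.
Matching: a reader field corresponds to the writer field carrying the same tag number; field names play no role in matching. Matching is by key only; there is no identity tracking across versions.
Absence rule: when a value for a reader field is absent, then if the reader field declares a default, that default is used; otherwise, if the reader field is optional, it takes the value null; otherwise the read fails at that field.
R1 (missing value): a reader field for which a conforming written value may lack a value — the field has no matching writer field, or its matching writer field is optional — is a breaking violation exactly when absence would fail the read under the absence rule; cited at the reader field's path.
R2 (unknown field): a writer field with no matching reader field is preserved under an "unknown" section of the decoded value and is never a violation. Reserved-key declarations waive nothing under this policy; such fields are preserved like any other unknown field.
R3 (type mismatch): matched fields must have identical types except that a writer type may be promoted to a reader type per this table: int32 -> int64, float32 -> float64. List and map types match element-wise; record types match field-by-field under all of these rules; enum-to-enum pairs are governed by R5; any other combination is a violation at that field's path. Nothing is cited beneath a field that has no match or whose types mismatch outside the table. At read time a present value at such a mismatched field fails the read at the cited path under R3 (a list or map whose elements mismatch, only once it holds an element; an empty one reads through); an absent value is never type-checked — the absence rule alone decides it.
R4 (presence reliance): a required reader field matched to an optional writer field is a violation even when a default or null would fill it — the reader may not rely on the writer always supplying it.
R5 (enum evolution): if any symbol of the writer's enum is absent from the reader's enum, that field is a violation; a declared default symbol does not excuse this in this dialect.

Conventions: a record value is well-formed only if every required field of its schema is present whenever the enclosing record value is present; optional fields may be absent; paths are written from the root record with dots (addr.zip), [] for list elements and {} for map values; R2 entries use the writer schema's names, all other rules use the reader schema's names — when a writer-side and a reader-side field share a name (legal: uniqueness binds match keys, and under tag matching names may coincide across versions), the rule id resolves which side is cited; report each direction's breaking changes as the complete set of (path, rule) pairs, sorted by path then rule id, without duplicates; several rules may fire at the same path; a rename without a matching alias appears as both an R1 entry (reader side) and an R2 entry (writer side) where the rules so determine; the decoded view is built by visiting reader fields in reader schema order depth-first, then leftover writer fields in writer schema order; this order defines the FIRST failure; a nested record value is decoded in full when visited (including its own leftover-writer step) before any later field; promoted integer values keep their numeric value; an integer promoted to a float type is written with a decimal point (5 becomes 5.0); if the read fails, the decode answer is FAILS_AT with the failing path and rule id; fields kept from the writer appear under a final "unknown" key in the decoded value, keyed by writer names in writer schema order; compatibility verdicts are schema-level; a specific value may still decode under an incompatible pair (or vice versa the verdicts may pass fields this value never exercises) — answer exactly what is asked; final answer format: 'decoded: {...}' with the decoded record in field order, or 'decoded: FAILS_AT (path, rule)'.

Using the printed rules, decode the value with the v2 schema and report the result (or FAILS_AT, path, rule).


arrows below run writer -> reader for Shipment
migrating the Shipment value to v2:
  tier := null (not supplied -> null)
  tags := {}
  latitude := null (not supplied -> null)
  seq := -7
  writer factor: kept under "unknown"
  => decoded: {"tier": null, "tags": {}, "latitude": null, "seq": -7, "unknown": {"factor": 0.0}}
the rest of the Shipment diff is inert for this question:
  field seq in record Shipment: required changed to optional -> affects the rule determinations only; this particular Shipment value decodes identically
  field tags in record Shipment: required changed to optional -> affects the rule determinations only; this particular Shipment value decodes identically

decoded: {"tier": null, "tags": {}, "latitude": null, "seq": -7, "unknown": {"factor": 0.0}}


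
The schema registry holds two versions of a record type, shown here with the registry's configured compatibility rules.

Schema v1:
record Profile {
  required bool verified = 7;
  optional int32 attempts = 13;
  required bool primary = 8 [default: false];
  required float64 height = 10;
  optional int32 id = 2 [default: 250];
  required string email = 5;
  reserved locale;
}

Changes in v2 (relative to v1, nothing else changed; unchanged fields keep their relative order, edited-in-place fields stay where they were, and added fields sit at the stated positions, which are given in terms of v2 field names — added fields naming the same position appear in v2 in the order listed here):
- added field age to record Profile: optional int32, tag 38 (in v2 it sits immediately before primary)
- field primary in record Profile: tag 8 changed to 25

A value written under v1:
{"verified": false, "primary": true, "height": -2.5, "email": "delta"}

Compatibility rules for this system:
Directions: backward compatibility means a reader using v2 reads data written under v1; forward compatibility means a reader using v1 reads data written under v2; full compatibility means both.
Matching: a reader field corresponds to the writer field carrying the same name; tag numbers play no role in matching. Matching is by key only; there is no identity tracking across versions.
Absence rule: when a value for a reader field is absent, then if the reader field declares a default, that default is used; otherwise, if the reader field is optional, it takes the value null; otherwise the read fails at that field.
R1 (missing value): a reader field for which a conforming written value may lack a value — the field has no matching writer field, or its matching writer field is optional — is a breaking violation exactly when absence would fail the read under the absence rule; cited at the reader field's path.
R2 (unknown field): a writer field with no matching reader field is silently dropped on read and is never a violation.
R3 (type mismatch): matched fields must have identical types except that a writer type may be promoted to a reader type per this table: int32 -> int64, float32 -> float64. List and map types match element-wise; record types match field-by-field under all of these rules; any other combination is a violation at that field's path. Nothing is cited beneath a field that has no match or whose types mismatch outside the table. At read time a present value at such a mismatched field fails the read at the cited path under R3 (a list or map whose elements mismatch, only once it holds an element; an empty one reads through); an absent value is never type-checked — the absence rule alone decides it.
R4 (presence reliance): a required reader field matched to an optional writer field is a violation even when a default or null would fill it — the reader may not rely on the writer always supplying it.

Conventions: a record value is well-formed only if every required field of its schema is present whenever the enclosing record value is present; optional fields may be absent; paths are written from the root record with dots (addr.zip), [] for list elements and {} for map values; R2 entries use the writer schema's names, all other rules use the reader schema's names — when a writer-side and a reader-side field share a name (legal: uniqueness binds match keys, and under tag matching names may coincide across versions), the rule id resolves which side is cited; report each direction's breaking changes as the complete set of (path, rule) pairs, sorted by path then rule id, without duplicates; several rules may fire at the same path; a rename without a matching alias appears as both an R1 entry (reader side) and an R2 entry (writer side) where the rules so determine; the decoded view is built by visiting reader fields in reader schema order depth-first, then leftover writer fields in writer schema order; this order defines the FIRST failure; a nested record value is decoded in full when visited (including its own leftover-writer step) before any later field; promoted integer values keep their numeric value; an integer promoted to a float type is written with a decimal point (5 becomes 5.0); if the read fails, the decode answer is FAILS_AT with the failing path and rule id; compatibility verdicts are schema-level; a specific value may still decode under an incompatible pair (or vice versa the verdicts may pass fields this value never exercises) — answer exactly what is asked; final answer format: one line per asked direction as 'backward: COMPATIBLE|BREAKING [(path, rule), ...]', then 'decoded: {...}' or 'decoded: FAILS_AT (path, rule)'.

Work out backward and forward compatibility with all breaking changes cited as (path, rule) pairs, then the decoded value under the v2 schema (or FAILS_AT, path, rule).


in Profile below, arrows point writer -> reader
backward on Profile — v2 reading data written by v1:
  bool -> bool, writer required: verified aligns to verified
  int32 -> int32, writer optional: attempts aligns to attempts
  age has no writer counterpart
  bool -> bool, writer required: primary aligns to primary
  float64 -> float64, writer required: height aligns to height
  int32 -> int32, writer optional: id aligns to id
  string -> string, writer required: email aligns to email
  => backward verdict for Profile: COMPATIBLE, no violations
forward on Profile — v1 reading data written by v2:
  bool -> bool, writer required: verified aligns to verified
  int32 -> int32, writer optional: attempts aligns to attempts
  bool -> bool, writer required: primary aligns to primary
  float64 -> float64, writer required: height aligns to height
  int32 -> int32, writer optional: id aligns to id
  string -> string, writer required: email aligns to email
  leftover writer field: age
  => forward verdict for Profile: COMPATIBLE, no violations
decode (reader v2):
  verified := false
  attempts := null (absent, optional -> null)
  age := null (absent, optional -> null)
  primary := true
  height := -2.5
  id := 250 (absent -> default)
  email := "delta"
  => decoded: {"verified": false, "attempts": null, "age": null, "primary": true, "height": -2.5, "id": 250, "email": "delta"}

backward: COMPATIBLE []; forward: COMPATIBLE []; decoded: {"verified": false, "attempts": null, "age": null, "primary": true, "height": -2.5, "id": 250, "email": "delta"}
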